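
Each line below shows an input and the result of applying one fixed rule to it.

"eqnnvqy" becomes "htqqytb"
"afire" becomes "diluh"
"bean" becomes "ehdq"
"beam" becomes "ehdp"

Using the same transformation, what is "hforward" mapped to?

The pattern: shift every letter 3 places forward in the alphabet (wrapping around).
So "hforward" becomes "kiruzdug".

kiruzdug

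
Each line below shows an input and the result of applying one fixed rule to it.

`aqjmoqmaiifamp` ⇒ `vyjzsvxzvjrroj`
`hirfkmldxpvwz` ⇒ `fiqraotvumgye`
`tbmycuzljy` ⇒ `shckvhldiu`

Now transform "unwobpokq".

In each case the input is transformed by: move the last 2 characters to the front (rotate right by 2), then shift every letter 9 places forward in the alphabet (wrapping around).
Applying both steps to "unwobpokq": "kqunwobpo", then "tzdwfxkyx".

tzdwfxkyx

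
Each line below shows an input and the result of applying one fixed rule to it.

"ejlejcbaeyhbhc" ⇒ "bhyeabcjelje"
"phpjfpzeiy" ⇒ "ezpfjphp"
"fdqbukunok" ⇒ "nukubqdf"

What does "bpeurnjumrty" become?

Each output is the input with this applied: reverse the string, then delete the first 2 characters.
Applying both steps to "bpeurnjumrty": "ytrmujnruepb", then "rmujnruepb".

rmujnruepb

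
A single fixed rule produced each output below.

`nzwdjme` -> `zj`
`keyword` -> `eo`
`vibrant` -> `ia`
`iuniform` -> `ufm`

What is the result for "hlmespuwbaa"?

lswa

Looking at the pairs, the operation is to keep one character in every 3, starting at position 2 (positions 2nd, 5th, 8th, ...).
Doing the same to "hlmespuwbaa": "lswa".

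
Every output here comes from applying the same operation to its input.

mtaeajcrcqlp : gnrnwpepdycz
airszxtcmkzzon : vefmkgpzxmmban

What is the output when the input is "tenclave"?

rapynirg

Looking at the pairs, the operation is to shift every letter 13 places forward in the alphabet (wrapping around) — i.e. ROT13, then move the first character to the end.
Working it through for "tenclave": intermediate "grapynir", final "rapynirg".
(Check on "mtaeajcrcqlp": → "zgnrnwpepdyc" → "gnrnwpepdycz" ✓)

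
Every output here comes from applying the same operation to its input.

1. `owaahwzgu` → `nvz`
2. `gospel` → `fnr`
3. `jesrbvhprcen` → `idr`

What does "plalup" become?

The transformation: shift every letter 1 place backward in the alphabet (wrapping around), then keep only the first 3 characters.
"plalup" → "okzkto" → "okz".

okz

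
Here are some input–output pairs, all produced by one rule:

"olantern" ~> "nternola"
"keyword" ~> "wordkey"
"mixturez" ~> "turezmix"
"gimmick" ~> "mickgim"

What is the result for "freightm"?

ightmfre

The rule is to move the first 3 characters to the end (rotate left by 3).
So "freightm" becomes "ightmfre".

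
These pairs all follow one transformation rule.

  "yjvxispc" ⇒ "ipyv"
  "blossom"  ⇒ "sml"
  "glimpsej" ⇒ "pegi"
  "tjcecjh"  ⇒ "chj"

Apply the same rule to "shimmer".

The pattern: move the first 3 characters to the end (rotate left by 3), then keep every other character starting from the second (positions 2nd, 4th, 6th, ...).
"shimmer" → "mmershi" → "mrh".

mrh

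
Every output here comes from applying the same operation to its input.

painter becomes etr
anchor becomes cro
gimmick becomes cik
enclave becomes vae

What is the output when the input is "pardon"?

rno

What's happening: swap each adjacent pair of characters (1↔2, 3↔4, ...), then keep only the last 3 characters.
Starting from "pardon": after the first operation, "apdrno"; after the second, "rno".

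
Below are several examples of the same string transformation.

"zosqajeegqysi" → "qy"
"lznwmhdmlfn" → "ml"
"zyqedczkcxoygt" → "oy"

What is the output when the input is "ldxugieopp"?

Rule — move the last 2 characters to the front (rotate right by 2), then keep only the last 2 characters.
Applying both steps to "ldxugieopp": "ppldxugieo", then "eo".

eo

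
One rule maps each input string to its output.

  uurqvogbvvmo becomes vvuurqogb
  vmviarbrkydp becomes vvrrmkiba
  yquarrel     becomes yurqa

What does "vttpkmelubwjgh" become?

wvuttpmlkeb

The pattern: delete the last 3 characters, then sort the characters into reverse alphabetical order.
Working it through for "vttpkmelubwjgh": intermediate "vttpkmelubw", final "wvuttpmlkeb".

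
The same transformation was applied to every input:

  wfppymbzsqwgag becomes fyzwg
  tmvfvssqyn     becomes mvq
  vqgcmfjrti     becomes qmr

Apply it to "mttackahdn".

tch

Rule — keep one character in every 3, starting at position 2 (positions 2nd, 5th, 8th, ...).
Applying that to "mttackahdn" gives "tch".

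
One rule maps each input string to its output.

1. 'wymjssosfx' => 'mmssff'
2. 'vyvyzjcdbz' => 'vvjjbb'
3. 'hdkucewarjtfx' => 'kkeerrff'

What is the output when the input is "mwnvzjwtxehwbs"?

The transformation: keep one character in every 3, starting at position 3 (positions 3rd, 6th, 9th, ...), then double every character.
Starting from "mwnvzjwtxehwbs": after the first operation, "njxw"; after the second, "nnjjxxww".

nnjjxxww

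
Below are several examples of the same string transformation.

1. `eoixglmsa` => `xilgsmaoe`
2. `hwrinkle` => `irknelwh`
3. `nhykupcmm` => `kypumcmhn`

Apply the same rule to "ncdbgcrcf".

bdcgcrfcn

Looking at the pairs, the operation is to swap each adjacent pair of characters (1↔2, 3↔4, ...), then move the first 2 characters to the end (rotate left by 2).
So "ncdbgcrcf" becomes "bdcgcrfcn".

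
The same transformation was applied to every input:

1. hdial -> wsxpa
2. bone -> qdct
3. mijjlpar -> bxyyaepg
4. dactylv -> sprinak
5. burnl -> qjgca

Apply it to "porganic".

edgvpcxr

The pattern: shift every letter 11 places backward in the alphabet (wrapping around).
"porganic" → "edgvpcxr".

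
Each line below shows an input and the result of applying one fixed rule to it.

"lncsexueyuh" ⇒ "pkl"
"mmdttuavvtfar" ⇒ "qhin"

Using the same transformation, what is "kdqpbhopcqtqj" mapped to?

In each case the input is transformed by: keep one character in every 3, starting at position 3 (positions 3rd, 6th, 9th, ...), then shift every letter 13 places forward in the alphabet (wrapping around) — i.e. ROT13.
Applying both steps to "kdqpbhopcqtqj": "qhcq", then "dupd".

dupd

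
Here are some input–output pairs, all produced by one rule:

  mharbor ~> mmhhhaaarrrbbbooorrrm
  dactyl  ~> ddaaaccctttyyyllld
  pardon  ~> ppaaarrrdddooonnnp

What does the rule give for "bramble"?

Looking at the pairs, the operation is to repeat every character 3 times, then move the first character to the end.
For "bramble", step one produces "bbbrrraaammmbbbllleee"; step two turns that into "bbrrraaammmbbbllleeeb".

bbrrraaammmbbbllleeeb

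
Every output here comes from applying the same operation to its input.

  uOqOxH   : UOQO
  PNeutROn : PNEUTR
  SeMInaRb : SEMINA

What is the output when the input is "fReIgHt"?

The rule is to delete the last 2 characters, then convert every letter to uppercase.
Starting from "fReIgHt": after the first operation, "fReIg"; after the second, "FREIG".
(Check on "uOqOxH": → "uOqO" → "UOQO" ✓)

FREIG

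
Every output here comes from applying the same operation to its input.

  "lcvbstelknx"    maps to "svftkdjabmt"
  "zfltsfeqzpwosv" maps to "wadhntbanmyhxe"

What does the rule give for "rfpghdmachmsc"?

The pattern: move the last 3 characters to the front (rotate right by 3), then shift every letter 8 places forward in the alphabet (wrapping around).
On "rfpghdmachmsc": the first step gives "mscrfpghdmach", and the second then gives "uakznxopluikp".
(Check on "zfltsfeqzpwosv": → "osvzfltsfeqzpw" → "wadhntbanmyhxe" ✓)

uakznxopluikp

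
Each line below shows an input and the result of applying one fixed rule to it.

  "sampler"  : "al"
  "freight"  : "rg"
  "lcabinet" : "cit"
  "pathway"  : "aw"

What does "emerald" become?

The transformation: keep one character in every 3, starting at position 2 (positions 2nd, 5th, 8th, ...).
For "emerald" the result is "ma".

ma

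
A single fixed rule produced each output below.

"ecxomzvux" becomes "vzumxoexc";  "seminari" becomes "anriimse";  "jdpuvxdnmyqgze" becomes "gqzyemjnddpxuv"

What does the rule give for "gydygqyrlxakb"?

axklbrgyyqdgy

The pattern: move the last 3 characters to the front (rotate right by 3), then take characters alternately from the front and the back (1st, last, 2nd, 2nd-last, ...).
Starting from "gydygqyrlxakb": after the first operation, "akbgydygqyrlx"; after the second, "axklbrgyyqdgy".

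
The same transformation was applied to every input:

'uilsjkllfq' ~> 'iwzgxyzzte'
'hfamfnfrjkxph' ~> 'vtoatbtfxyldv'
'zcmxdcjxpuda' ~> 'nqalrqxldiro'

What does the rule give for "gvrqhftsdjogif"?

The pattern: shift every letter 12 places backward in the alphabet (wrapping around).
For "gvrqhftsdjogif" the result is "ujfevthgrxcuwt".

ujfevthgrxcuwt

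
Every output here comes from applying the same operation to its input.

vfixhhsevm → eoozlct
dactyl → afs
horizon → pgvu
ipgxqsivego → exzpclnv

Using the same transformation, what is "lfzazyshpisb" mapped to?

hgfzowpzi

The pattern: delete the first 3 characters, then shift every letter 7 places forward in the alphabet (wrapping around).
Applying both steps to "lfzazyshpisb": "azyshpisb", then "hgfzowpzi".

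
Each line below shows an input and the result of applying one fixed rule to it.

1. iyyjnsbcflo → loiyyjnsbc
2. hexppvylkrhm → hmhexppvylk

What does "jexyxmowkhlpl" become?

The rule is to move the last 2 characters to the front (rotate right by 2), then delete the last character.
Starting from "jexyxmowkhlpl": after the first operation, "pljexyxmowkhl"; after the second, "pljexyxmowkh".

pljexyxmowkh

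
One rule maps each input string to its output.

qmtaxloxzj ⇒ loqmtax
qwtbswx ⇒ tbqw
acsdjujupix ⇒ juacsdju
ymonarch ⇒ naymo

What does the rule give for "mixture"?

xtmi

The rule is to delete the last 3 characters, then move the last 2 characters to the front (rotate right by 2).
Working it through for "mixture": intermediate "mixt", final "xtmi".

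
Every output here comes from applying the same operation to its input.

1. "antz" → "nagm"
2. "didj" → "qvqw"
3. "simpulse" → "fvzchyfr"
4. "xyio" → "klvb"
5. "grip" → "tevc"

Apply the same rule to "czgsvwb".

pmtfijo

The rule is to shift every letter 13 places forward in the alphabet (wrapping around) — i.e. ROT13.
On "czgsvwb" that produces "pmtfijo".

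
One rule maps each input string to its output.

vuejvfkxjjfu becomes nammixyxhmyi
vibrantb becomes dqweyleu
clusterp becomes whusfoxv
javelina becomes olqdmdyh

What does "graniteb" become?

lwhejudq

The transformation: swap the front and back halves of the string, then shift every letter 3 places forward in the alphabet (wrapping around).
Starting from "graniteb": after the first operation, "itebgran"; after the second, "lwhejudq".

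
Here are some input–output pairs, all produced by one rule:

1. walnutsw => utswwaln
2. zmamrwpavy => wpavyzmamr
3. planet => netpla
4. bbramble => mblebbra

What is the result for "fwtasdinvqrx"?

invqrxfwtasd

In each case the input is transformed by: swap the front and back halves of the string.
For "fwtasdinvqrx" the result is "invqrxfwtasd".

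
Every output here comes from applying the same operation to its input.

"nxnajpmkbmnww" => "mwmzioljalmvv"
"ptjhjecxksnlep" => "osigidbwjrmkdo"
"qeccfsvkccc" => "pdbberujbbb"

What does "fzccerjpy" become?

eybbdqiox

In each case the input is transformed by: shift every letter 1 place backward in the alphabet (wrapping around).
Doing the same to "fzccerjpy": "eybbdqiox".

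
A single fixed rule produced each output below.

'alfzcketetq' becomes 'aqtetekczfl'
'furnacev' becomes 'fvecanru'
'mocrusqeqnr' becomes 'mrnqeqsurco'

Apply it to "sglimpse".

sespmilg

Rule — move the first character to the end, then reverse the string.
Working it through for "sglimpse": intermediate "glimpses", final "sespmilg".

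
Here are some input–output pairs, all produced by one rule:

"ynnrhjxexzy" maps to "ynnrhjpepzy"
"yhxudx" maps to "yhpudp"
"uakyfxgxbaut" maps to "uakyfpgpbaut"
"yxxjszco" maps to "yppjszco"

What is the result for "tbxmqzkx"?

tbpmqzkp

Each output is the input with this applied: replace every "x" with "p".
Doing the same to "tbxmqzkx": "tbpmqzkp".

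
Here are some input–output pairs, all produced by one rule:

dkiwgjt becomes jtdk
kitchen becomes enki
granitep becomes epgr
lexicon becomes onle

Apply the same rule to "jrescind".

ndjr

Looking at the pairs, the operation is to move the first 2 characters to the end (rotate left by 2), then keep only the last 4 characters.
Starting from "jrescind": after the first operation, "escindjr"; after the second, "ndjr".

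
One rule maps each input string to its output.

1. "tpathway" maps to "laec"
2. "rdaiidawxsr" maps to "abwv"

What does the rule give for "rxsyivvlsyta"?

The rule is to shift every letter 4 places forward in the alphabet (wrapping around), then keep only the last 4 characters.
For "rxsyivvlsyta", step one produces "vbwcmzzpwcxe"; step two turns that into "wcxe".
(Check on "rdaiidawxsr": → "vhemmheabwv" → "abwv" ✓)

wcxe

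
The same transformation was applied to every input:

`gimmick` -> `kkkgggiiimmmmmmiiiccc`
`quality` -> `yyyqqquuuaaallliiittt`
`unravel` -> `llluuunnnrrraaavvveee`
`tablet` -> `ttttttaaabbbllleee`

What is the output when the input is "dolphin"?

nnndddooolllppphhhiii

In each case the input is transformed by: repeat every character 3 times, then move the last 3 characters to the front (rotate right by 3).
"dolphin" → "dddooolllppphhhiiinnn" → "nnndddooolllppphhhiii".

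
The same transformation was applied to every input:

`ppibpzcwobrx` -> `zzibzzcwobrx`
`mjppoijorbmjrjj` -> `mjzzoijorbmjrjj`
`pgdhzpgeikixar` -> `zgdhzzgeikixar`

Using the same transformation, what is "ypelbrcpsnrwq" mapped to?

yzelbrczsnrwq

Each output is the input with this applied: replace every "p" with "z".
For "ypelbrcpsnrwq" the result is "yzelbrczsnrwq".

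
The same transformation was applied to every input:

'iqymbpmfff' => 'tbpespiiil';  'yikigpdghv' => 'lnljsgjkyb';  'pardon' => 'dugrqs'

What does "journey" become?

rxuqhbm

Each output is the input with this applied: move the first character to the end, then shift every letter 3 places forward in the alphabet (wrapping around).
For "journey", step one produces "ourneyj"; step two turns that into "rxuqhbm".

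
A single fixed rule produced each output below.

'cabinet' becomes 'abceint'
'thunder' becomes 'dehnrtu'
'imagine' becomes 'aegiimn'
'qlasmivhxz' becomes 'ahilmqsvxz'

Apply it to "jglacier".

In each case the input is transformed by: sort the characters into alphabetical order.
Doing the same to "jglacier": "acegijlr".

acegijlr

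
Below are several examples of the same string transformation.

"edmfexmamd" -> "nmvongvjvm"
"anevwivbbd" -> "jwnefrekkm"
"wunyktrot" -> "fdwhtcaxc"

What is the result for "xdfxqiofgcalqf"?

gmogzrxopljuzo

What's happening: shift every letter 9 places forward in the alphabet (wrapping around).
On "xdfxqiofgcalqf" that produces "gmogzrxopljuzo".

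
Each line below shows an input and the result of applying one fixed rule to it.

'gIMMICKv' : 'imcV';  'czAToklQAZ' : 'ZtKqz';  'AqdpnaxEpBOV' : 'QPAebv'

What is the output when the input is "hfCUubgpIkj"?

Rule — keep every other character starting from the second (positions 2nd, 4th, 6th, ...), then flip the case of every letter.
On "hfCUubgpIkj": the first step gives "fUbpk", and the second then gives "FuBPK".

FuBPK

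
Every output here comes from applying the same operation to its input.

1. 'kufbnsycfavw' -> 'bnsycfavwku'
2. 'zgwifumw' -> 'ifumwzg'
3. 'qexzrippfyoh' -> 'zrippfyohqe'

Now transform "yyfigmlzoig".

igmlzoigyy

The transformation: move the first 3 characters to the end (rotate left by 3), then delete the last character.
"yyfigmlzoig" → "igmlzoigyyf" → "igmlzoigyy".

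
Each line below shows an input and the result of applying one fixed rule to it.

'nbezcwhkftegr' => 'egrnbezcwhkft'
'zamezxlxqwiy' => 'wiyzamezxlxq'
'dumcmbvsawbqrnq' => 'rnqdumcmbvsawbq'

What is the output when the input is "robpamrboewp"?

ewprobpamrbo

Each output is the input with this applied: move the last 3 characters to the front (rotate right by 3).
"robpamrboewp" → "ewprobpamrbo".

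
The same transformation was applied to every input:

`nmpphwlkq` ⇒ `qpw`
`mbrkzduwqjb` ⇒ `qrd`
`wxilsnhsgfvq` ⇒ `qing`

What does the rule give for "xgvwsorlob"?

What's happening: keep one character in every 3, starting at position 3 (positions 3rd, 6th, 9th, ...), then move the last character to the front.
Applying both steps to "xgvwsorlob": "voo", then "ovo".
(Check on "nmpphwlkq": → "pwq" → "qpw" ✓)

ovo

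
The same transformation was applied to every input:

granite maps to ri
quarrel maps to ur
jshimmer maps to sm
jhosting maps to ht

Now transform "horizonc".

oz

What's happening: move the last character to the front, then keep one character in every 3, starting at position 3 (positions 3rd, 6th, 9th, ...).
"horizonc" → "chorizon" → "oz".
(Check on "jhosting": → "gjhostin" → "ht" ✓)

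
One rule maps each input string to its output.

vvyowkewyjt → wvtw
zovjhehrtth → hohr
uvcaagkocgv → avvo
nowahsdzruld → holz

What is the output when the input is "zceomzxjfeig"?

mcij

The pattern: keep one character in every 3, starting at position 2 (positions 2nd, 5th, 8th, ...), then swap each adjacent pair of characters (1↔2, 3↔4, ...).
Working it through for "zceomzxjfeig": intermediate "cmji", final "mcij".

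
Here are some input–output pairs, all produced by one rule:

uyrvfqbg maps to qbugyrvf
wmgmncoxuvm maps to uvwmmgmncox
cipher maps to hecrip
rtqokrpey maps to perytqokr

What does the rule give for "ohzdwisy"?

The rule is to swap the first and last characters, then move the last 3 characters to the front (rotate right by 3).
So "ohzdwisy" becomes "isoyhzdw".
(Check on "cipher": → "riphec" → "hecrip" ✓)

isoyhzdw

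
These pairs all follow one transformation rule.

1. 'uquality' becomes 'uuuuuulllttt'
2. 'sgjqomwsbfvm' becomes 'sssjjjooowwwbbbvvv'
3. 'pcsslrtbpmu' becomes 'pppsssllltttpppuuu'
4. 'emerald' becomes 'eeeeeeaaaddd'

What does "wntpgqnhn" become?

In each case the input is transformed by: keep every other character starting from the first (positions 1st, 3rd, 5th, ...), then repeat every character 3 times.
Applying that to "wntpgqnhn" gives "wwwtttgggnnnnnn".
(Check on "pcsslrtbpmu": → "psltpu" → "pppsssllltttpppuuu" ✓)

wwwtttgggnnnnnn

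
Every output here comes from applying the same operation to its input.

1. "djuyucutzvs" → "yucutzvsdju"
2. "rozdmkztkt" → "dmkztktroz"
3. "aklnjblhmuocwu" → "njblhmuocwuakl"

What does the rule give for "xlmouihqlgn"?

The pattern: move the first 3 characters to the end (rotate left by 3).
So "xlmouihqlgn" becomes "ouihqlgnxlm".

ouihqlgnxlm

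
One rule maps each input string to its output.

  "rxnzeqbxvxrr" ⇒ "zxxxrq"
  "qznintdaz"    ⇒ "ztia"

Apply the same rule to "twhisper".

wrpi

Each output is the input with this applied: keep every other character starting from the second (positions 2nd, 4th, 6th, ...), then sort the characters into reverse alphabetical order.
"twhisper" → "wipr" → "wrpi".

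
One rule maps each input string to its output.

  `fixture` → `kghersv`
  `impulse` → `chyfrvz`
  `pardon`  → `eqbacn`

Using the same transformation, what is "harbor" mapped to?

The pattern: move the first 2 characters to the end (rotate left by 2), then shift every letter 13 places forward in the alphabet (wrapping around) — i.e. ROT13.
Applying both steps to "harbor": "rborha", then "eobeun".
(Check on "fixture": → "xturefi" → "kghersv" ✓)

eobeun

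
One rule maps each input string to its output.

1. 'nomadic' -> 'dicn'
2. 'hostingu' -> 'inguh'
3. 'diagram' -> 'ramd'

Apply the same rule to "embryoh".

Each output is the input with this applied: move the first character to the end, then delete the first 3 characters.
Working it through for "embryoh": intermediate "mbryohe", final "yohe".

yohe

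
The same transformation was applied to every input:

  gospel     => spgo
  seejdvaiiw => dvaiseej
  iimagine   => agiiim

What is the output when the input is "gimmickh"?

Looking at the pairs, the operation is to delete the last 2 characters, then swap the front and back halves of the string.
For "gimmickh", step one produces "gimmic"; step two turns that into "micgim".

micgim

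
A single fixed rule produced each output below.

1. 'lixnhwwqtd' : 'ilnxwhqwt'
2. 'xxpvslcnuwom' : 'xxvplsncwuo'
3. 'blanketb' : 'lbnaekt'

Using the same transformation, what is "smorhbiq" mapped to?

What's happening: delete the last character, then swap each adjacent pair of characters (1↔2, 3↔4, ...).
For "smorhbiq" the result is "msrobhi".

msrobhi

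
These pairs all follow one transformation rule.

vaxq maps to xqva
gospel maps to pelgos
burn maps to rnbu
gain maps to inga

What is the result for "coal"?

Rule — swap the front and back halves of the string.
"coal" → "alco".

alco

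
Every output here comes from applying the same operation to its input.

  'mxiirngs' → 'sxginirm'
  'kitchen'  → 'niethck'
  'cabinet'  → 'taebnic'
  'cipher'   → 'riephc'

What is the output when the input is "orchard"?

drrcaho

Looking at the pairs, the operation is to take characters alternately from the front and the back (1st, last, 2nd, 2nd-last, ...), then move the first character to the end.
For "orchard", step one produces "odrrcah"; step two turns that into "drrcaho".
(Check on "mxiirngs": → "msxginir" → "sxginirm" ✓)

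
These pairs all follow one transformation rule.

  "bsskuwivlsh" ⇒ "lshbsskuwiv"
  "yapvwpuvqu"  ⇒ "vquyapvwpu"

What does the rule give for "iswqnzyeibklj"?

kljiswqnzyeib

Each output is the input with this applied: move the last 3 characters to the front (rotate right by 3).
"iswqnzyeibklj" → "kljiswqnzyeib".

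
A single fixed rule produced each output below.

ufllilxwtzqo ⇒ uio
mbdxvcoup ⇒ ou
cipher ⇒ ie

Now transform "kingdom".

io

What's happening: keep only the vowels.
"kingdom" → "io".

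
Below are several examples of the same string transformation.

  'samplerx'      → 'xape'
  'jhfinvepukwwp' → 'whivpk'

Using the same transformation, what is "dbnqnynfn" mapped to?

The rule is to keep every other character starting from the second (positions 2nd, 4th, 6th, ...), then move the last character to the front.
Applying both steps to "dbnqnynfn": "bqyf", then "fbqy".

fbqy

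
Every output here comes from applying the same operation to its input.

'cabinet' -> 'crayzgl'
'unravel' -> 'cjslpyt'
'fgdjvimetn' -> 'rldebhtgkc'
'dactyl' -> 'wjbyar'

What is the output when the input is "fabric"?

gadyzp

The pattern: move the last 2 characters to the front (rotate right by 2), then shift every letter 2 places backward in the alphabet (wrapping around).
Applying both steps to "fabric": "icfabr", then "gadyzp".
(Check on "dactyl": → "yldact" → "wjbyar" ✓)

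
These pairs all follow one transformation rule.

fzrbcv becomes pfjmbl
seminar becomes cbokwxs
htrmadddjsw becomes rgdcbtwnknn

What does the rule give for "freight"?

The rule is to shift every letter 10 places forward in the alphabet (wrapping around), then take characters alternately from the front and the back (1st, last, 2nd, 2nd-last, ...).
Working it through for "freight": intermediate "pbosqrd", final "pdbroqs".

pdbroqs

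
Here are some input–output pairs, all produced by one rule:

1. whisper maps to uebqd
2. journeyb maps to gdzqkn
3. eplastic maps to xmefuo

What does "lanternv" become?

zfqdzh

The pattern: delete the first 2 characters, then shift every letter 12 places forward in the alphabet (wrapping around).
"lanternv" → "nternv" → "zfqdzh".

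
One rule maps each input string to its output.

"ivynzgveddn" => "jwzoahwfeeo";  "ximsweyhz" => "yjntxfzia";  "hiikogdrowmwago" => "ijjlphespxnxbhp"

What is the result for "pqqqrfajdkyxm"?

qrrrsgbkelzyn

The transformation: shift every letter 1 place forward in the alphabet (wrapping around).
For "pqqqrfajdkyxm" the result is "qrrrsgbkelzyn".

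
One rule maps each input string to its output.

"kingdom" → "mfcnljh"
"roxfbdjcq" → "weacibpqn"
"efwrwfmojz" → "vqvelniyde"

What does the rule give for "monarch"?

What's happening: shift every letter 1 place backward in the alphabet (wrapping around), then move the first 2 characters to the end (rotate left by 2).
Applying both steps to "monarch": "lnmzqbg", then "mzqbgln".
(Check on "kingdom": → "jhmfcnl" → "mfcnljh" ✓)

mzqbgln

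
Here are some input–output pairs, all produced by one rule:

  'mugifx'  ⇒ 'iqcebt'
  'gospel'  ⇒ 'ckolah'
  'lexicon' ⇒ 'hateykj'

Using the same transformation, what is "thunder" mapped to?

pdqjzan

Each output is the input with this applied: shift every letter 4 places backward in the alphabet (wrapping around).
For "thunder" the result is "pdqjzan".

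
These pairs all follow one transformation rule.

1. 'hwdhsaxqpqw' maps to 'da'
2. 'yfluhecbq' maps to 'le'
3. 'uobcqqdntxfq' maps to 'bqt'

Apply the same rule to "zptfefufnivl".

Each output is the input with this applied: keep one character in every 3, starting at position 3 (positions 3rd, 6th, 9th, ...), then delete the last character.
Working it through for "zptfefufnivl": intermediate "tfnl", final "tfn".

tfn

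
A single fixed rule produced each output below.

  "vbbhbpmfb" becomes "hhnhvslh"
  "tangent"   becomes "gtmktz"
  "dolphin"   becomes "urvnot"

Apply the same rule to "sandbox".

In each case the input is transformed by: delete the first character, then shift every letter 6 places forward in the alphabet (wrapping around).
Starting from "sandbox": after the first operation, "andbox"; after the second, "gtjhud".

gtjhud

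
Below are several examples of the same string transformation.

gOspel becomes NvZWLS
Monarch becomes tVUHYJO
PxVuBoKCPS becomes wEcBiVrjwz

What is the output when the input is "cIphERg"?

JpWOlyN

Rule — flip the case of every letter, then shift every letter 7 places forward in the alphabet (wrapping around).
On "cIphERg": the first step gives "CiPHerG", and the second then gives "JpWOlyN".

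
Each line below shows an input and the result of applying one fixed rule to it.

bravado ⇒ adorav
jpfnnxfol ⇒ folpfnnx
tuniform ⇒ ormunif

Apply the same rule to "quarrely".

The pattern: delete the first character, then move the last 3 characters to the front (rotate right by 3).
Applying both steps to "quarrely": "uarrely", then "elyuarr".

elyuarr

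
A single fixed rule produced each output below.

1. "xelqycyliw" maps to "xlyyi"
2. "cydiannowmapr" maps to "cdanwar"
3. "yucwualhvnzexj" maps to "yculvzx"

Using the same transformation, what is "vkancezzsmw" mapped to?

vaczsw

Each output is the input with this applied: keep every other character starting from the first (positions 1st, 3rd, 5th, ...).
Applying that to "vkancezzsmw" gives "vaczsw".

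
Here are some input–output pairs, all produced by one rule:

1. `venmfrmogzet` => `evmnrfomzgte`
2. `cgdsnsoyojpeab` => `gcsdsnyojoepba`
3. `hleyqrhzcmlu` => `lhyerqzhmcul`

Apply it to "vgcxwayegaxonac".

The rule is to swap each adjacent pair of characters (1↔2, 3↔4, ...).
"vgcxwayegaxonac" → "gvxcaweyagoxanc".

gvxcaweyagoxanc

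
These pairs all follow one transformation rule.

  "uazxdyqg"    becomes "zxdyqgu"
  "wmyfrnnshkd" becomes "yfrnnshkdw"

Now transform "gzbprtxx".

In each case the input is transformed by: move the first character to the end, then delete the first character.
Working it through for "gzbprtxx": intermediate "zbprtxxg", final "bprtxxg".

bprtxxg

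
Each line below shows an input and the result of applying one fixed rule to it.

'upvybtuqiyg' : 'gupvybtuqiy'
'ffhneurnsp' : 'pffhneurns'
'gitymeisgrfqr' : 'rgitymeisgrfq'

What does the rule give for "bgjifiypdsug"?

gbgjifiypdsu

Rule — move the last character to the front.
Applying that to "bgjifiypdsug" gives "gbgjifiypdsu".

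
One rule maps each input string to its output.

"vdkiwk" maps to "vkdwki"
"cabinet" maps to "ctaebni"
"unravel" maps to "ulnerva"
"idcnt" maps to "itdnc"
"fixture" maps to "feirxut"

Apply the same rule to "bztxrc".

The pattern: take characters alternately from the front and the back (1st, last, 2nd, 2nd-last, ...).
Applying that to "bztxrc" gives "bczrtx".

bczrtx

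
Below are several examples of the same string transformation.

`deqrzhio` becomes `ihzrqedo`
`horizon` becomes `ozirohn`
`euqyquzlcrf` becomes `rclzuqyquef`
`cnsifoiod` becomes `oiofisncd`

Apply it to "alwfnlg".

lnfwlag

The rule is to reverse the string, then move the first character to the end.
For "alwfnlg", step one produces "glnfwla"; step two turns that into "lnfwlag".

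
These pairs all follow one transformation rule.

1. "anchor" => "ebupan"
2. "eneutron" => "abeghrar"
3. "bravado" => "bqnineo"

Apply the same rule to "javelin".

What's happening: shift every letter 13 places forward in the alphabet (wrapping around) — i.e. ROT13, then reverse the string.
Applying both steps to "javelin": "wniryva", then "avyrinw".

avyrinw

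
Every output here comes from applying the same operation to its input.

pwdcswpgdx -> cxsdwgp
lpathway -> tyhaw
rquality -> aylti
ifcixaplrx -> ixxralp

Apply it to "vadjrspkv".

jvrksp

The pattern: delete the first 3 characters, then take characters alternately from the front and the back (1st, last, 2nd, 2nd-last, ...).
Applying both steps to "vadjrspkv": "jrspkv", then "jvrksp".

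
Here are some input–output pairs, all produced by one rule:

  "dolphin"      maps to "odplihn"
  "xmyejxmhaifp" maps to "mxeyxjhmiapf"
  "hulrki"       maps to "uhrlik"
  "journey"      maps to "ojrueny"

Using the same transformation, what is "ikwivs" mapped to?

Looking at the pairs, the operation is to swap each adjacent pair of characters (1↔2, 3↔4, ...).
Doing the same to "ikwivs": "kiiwsv".

kiiwsv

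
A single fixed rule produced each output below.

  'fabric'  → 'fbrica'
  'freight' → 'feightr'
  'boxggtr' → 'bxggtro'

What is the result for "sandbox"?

sndboxa

The pattern: move the first character to the end, then swap the first and last characters.
So "sandbox" becomes "sndboxa".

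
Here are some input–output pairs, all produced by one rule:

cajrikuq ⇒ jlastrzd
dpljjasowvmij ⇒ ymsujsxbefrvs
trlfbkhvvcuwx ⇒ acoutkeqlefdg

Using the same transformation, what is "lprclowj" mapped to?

yulaxusf

Rule — shift every letter 9 places forward in the alphabet (wrapping around), then swap each adjacent pair of characters (1↔2, 3↔4, ...).
Starting from "lprclowj": after the first operation, "uyaluxfs"; after the second, "yulaxusf".
(Check on "cajrikuq": → "ljsartdz" → "jlastrzd" ✓)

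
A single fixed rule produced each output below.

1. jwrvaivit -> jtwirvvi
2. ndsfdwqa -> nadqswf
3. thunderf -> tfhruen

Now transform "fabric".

In each case the input is transformed by: take characters alternately from the front and the back (1st, last, 2nd, 2nd-last, ...), then delete the last character.
For "fabric", step one produces "fcaibr"; step two turns that into "fcaib".

fcaib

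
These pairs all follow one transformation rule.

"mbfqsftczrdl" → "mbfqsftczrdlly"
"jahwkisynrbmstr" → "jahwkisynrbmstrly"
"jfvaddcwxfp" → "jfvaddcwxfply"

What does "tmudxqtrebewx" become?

Looking at the pairs, the operation is to append "ly".
For "tmudxqtrebewx" the result is "tmudxqtrebewxly".

tmudxqtrebewxly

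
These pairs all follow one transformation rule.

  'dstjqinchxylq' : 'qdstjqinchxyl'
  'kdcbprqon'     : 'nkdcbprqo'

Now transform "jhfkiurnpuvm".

mjhfkiurnpuv

What's happening: move the last character to the front.
Applying that to "jhfkiurnpuvm" gives "mjhfkiurnpuv".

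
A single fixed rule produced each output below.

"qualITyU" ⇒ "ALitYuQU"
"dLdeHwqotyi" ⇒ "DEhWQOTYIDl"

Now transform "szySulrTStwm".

YsULRtsTWMSZ

The rule is to flip the case of every letter, then move the first 2 characters to the end (rotate left by 2).
On "szySulrTStwm": the first step gives "SZYsULRtsTWM", and the second then gives "YsULRtsTWMSZ".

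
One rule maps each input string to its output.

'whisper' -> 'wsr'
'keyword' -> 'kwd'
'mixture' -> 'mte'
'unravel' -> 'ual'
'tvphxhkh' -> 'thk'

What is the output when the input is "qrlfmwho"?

qfh

What's happening: keep one character in every 3, starting at position 1 (positions 1st, 4th, 7th, ...).
"qrlfmwho" → "qfh".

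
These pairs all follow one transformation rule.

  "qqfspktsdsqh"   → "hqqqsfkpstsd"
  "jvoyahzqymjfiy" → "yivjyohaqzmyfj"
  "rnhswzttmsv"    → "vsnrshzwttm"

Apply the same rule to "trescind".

dnrtseic

Each output is the input with this applied: move the last 2 characters to the front (rotate right by 2), then swap each adjacent pair of characters (1↔2, 3↔4, ...).
On "trescind": the first step gives "ndtresci", and the second then gives "dnrtseic".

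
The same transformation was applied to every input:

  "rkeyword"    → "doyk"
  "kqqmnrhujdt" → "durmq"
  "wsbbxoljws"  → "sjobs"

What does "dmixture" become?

euxm

The transformation: keep every other character starting from the second (positions 2nd, 4th, 6th, ...), then reverse the string.
Applying both steps to "dmixture": "mxue", then "euxm".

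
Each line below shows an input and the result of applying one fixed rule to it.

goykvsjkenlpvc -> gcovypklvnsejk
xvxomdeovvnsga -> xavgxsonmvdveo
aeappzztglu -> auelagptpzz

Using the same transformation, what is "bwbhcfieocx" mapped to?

The pattern: take characters alternately from the front and the back (1st, last, 2nd, 2nd-last, ...).
For "bwbhcfieocx" the result is "bxwcbohecif".

bxwcbohecif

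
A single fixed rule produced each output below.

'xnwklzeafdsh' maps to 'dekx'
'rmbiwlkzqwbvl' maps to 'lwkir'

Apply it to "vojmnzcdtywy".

In each case the input is transformed by: keep one character in every 3, starting at position 1 (positions 1st, 4th, 7th, ...), then reverse the string.
For "vojmnzcdtywy", step one produces "vmcy"; step two turns that into "ycmv".

ycmv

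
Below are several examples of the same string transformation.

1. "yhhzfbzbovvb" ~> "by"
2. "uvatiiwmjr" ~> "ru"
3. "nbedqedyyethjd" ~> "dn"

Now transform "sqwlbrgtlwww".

ws

Each output is the input with this applied: move the first character to the end, then keep only the last 2 characters.
On "sqwlbrgtlwww": the first step gives "qwlbrgtlwwws", and the second then gives "ws".
(Check on "yhhzfbzbovvb": → "hhzfbzbovvby" → "by" ✓)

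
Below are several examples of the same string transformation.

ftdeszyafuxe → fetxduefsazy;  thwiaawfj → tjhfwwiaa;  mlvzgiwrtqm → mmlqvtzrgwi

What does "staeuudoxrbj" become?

sjtbarexuoud

Rule — take characters alternately from the front and the back (1st, last, 2nd, 2nd-last, ...).
Applying that to "staeuudoxrbj" gives "sjtbarexuoud".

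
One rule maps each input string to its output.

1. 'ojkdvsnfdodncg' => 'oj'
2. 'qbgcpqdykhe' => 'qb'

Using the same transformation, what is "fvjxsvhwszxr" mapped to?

fv

Rule — keep only the first 2 characters.
On "fvjxsvhwszxr" that produces "fv".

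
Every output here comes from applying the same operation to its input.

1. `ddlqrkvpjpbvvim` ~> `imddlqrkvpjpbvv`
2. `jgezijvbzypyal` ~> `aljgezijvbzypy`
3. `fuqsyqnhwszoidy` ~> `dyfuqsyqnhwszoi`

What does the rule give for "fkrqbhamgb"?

gbfkrqbham

Looking at the pairs, the operation is to move the last 2 characters to the front (rotate right by 2).
So "fkrqbhamgb" becomes "gbfkrqbham".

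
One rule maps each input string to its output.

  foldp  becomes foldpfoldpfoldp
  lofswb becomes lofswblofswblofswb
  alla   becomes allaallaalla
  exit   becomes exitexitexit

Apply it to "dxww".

What's happening: write the whole string 3 times in a row.
Doing the same to "dxww": "dxwwdxwwdxww".

dxwwdxwwdxww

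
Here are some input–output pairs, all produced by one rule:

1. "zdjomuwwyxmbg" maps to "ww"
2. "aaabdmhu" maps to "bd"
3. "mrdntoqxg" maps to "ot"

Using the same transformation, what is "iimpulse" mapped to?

Each output is the input with this applied: take characters alternately from the front and the back (1st, last, 2nd, 2nd-last, ...), then keep only the last 2 characters.
For "iimpulse", step one produces "ieismlpu"; step two turns that into "pu".

pu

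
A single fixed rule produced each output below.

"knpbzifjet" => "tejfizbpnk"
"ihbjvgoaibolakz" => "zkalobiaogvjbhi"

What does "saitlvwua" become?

auwvltias

The rule is to reverse the string.
Applying that to "saitlvwua" gives "auwvltias".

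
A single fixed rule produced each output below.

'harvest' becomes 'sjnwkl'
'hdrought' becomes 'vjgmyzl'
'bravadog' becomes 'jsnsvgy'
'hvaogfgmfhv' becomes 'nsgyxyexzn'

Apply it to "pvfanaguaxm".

nxsfsymspe

Looking at the pairs, the operation is to shift every letter 8 places backward in the alphabet (wrapping around), then delete the first character.
Applying both steps to "pvfanaguaxm": "hnxsfsymspe", then "nxsfsymspe".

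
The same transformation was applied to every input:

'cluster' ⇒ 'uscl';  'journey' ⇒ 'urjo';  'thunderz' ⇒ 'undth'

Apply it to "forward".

Looking at the pairs, the operation is to delete the last 3 characters, then move the first 2 characters to the end (rotate left by 2).
On "forward": the first step gives "forw", and the second then gives "rwfo".

rwfo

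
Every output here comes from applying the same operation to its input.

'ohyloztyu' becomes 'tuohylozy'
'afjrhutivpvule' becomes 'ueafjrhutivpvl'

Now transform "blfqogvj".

What's happening: move the last 2 characters to the front (rotate right by 2), then swap the first and last characters.
"blfqogvj" → "vjblfqog" → "gjblfqov".

gjblfqov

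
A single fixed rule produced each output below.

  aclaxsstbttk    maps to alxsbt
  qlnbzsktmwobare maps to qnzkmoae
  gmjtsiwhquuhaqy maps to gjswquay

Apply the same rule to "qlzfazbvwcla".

Each output is the input with this applied: keep every other character starting from the first (positions 1st, 3rd, 5th, ...).
Applying that to "qlzfazbvwcla" gives "qzabwl".

qzabwl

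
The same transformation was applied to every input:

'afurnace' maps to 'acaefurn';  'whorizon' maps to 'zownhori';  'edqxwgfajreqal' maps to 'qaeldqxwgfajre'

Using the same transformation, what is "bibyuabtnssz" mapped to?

What's happening: swap the first and last characters, then move the last 3 characters to the front (rotate right by 3).
Starting from "bibyuabtnssz": after the first operation, "zibyuabtnssb"; after the second, "ssbzibyuabtn".

ssbzibyuabtn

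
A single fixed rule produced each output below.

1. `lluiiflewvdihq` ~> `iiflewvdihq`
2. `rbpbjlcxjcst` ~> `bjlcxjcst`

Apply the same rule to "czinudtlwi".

nudtlwi

The rule is to delete the first 3 characters.
Applying that to "czinudtlwi" gives "nudtlwi".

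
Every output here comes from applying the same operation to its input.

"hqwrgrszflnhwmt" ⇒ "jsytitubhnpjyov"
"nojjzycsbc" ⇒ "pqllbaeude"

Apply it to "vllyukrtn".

xnnawmtvp

In each case the input is transformed by: shift every letter 2 places forward in the alphabet (wrapping around).
"vllyukrtn" → "xnnawmtvp".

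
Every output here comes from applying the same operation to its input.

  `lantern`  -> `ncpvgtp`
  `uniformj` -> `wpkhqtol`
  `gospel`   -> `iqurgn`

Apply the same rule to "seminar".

ugokpct

Looking at the pairs, the operation is to shift every letter 2 places forward in the alphabet (wrapping around).
"seminar" → "ugokpct".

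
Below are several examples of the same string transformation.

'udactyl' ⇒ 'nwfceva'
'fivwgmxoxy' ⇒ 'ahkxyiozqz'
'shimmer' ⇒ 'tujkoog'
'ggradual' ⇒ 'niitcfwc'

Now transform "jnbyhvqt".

What's happening: shift every letter 2 places forward in the alphabet (wrapping around), then move the last character to the front.
Working it through for "jnbyhvqt": intermediate "lpdajxsv", final "vlpdajxs".

vlpdajxs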